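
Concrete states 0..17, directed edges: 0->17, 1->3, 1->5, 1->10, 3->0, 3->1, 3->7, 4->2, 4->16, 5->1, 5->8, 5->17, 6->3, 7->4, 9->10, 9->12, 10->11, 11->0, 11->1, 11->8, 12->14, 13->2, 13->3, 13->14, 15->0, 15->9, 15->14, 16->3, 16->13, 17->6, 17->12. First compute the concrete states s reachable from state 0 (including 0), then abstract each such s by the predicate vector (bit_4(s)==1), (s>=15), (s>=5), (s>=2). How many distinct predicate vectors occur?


BFS from 0:
Concrete reachable: {0, 1, 2, 3, 4, 5, 6, 7, 8, 10, 11, 12, 13, 14, 16, 17}
Abstract via predicates (bit_4(s)==1), (s>=15), (s>=5), (s>=2):
  (0,0,0,0) <- {0, 1}
  (0,0,0,1) <- {2, 3, 4}
  (0,0,1,1) <- {5, 6, 7, 8, 10, 11, 12, 13, 14}
  (1,1,1,1) <- {16, 17}
Distinct abstract states = 4

4


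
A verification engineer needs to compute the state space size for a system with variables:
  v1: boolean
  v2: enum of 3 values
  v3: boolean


State space = product of domain sizes of all variables.
Domain sizes:
  v1 (boolean): 2
  v2 (enum of 3 values): 3
  v3 (boolean): 2
Product = 2 * 3 * 2 = 12

12


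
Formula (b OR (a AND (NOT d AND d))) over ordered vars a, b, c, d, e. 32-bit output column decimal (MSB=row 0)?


Formula: (b OR (a AND (NOT d AND d))) over a, b, c, d, e (32 rows)
Evaluate each row (bits = a,b,c,d,e, MSB first):
  row 0 [00000]: (0 OR (0 AND (NOT 0 AND 0))) -> 0
  row 1 [00001]: (0 OR (0 AND (NOT 0 AND 0))) -> 0
  row 2 [00010]: (0 OR (0 AND (NOT 1 AND 1))) -> 0
  row 3 [00011]: (0 OR (0 AND (NOT 1 AND 1))) -> 0
  row 4 [00100]: (0 OR (0 AND (NOT 0 AND 0))) -> 0
  row 5 [00101]: (0 OR (0 AND (NOT 0 AND 0))) -> 0
  row 6 [00110]: (0 OR (0 AND (NOT 1 AND 1))) -> 0
  row 7 [00111]: (0 OR (0 AND (NOT 1 AND 1))) -> 0
  row 8 [01000]: (1 OR (0 AND (NOT 0 AND 0))) -> 1
  row 9 [01001]: (1 OR (0 AND (NOT 0 AND 0))) -> 1
  row 10 [01010]: (1 OR (0 AND (NOT 1 AND 1))) -> 1
  row 11 [01011]: (1 OR (0 AND (NOT 1 AND 1))) -> 1
  row 12 [01100]: (1 OR (0 AND (NOT 0 AND 0))) -> 1
  row 13 [01101]: (1 OR (0 AND (NOT 0 AND 0))) -> 1
  row 14 [01110]: (1 OR (0 AND (NOT 1 AND 1))) -> 1
  row 15 [01111]: (1 OR (0 AND (NOT 1 AND 1))) -> 1
  row 16 [10000]: (0 OR (1 AND (NOT 0 AND 0))) -> 0
  row 17 [10001]: (0 OR (1 AND (NOT 0 AND 0))) -> 0
  row 18 [10010]: (0 OR (1 AND (NOT 1 AND 1))) -> 0
  row 19 [10011]: (0 OR (1 AND (NOT 1 AND 1))) -> 0
  row 20 [10100]: (0 OR (1 AND (NOT 0 AND 0))) -> 0
  row 21 [10101]: (0 OR (1 AND (NOT 0 AND 0))) -> 0
  row 22 [10110]: (0 OR (1 AND (NOT 1 AND 1))) -> 0
  row 23 [10111]: (0 OR (1 AND (NOT 1 AND 1))) -> 0
  row 24 [11000]: (1 OR (1 AND (NOT 0 AND 0))) -> 1
  row 25 [11001]: (1 OR (1 AND (NOT 0 AND 0))) -> 1
  row 26 [11010]: (1 OR (1 AND (NOT 1 AND 1))) -> 1
  row 27 [11011]: (1 OR (1 AND (NOT 1 AND 1))) -> 1
  row 28 [11100]: (1 OR (1 AND (NOT 0 AND 0))) -> 1
  row 29 [11101]: (1 OR (1 AND (NOT 0 AND 0))) -> 1
  row 30 [11110]: (1 OR (1 AND (NOT 1 AND 1))) -> 1
  row 31 [11111]: (1 OR (1 AND (NOT 1 AND 1))) -> 1
Full result column, 4 rows per line (a,b,c fixed per line; d,e runs 00..11 left to right):
  rows 0-3 [a,b,c=000]: 0000  = hex 0
  rows 4-7 [a,b,c=001]: 0000  = hex 0
  rows 8-11 [a,b,c=010]: 1111  = hex F
  rows 12-15 [a,b,c=011]: 1111  = hex F
  rows 16-19 [a,b,c=100]: 0000  = hex 0
  rows 20-23 [a,b,c=101]: 0000  = hex 0
  rows 24-27 [a,b,c=110]: 1111  = hex F
  rows 28-31 [a,b,c=111]: 1111  = hex F
Output column (row 0 .. row 31) = 00000000111111110000000011111111
Output column grouped in 4s = 0000 0000 1111 1111 0000 0000 1111 1111 = 0x00FF00FF
Convert to decimal digit by digit (value = value*16 + digit):
  0 -> 0
  0*16 + 0 = 0
  0*16 + 15 (F) = 15
  15*16 + 15 (F) = 255
  255*16 + 0 = 4080
  4080*16 + 0 = 65280
  65280*16 + 15 (F) = 1044495
  1044495*16 + 15 (F) = 16711935
Decimal = 16711935

16711935


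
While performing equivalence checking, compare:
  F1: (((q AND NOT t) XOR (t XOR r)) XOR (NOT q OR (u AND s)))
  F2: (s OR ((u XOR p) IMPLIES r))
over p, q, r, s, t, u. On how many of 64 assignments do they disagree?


F1 = (((q AND NOT t) XOR (t XOR r)) XOR (NOT q OR (u AND s)))
F2 = (s OR ((u XOR p) IMPLIES r))
Evaluate both on each of 64 rows (bits = p,q,r,s,t,u):
  row 0 [000000]: F1=1 F2=1 -> 0
  row 1 [000001]: F1=1 F2=0 (differ) -> 1
  row 2 [000010]: F1=0 F2=1 (differ) -> 1
  row 3 [000011]: F1=0 F2=0 -> 0
  row 4 [000100]: F1=1 F2=1 -> 0
  (every remaining row is evaluated the same way; all 64 results are listed next)
Full result column, 8 rows per line (p,q,r fixed per line; s,t,u runs 000..111 left to right):
  rows 0-7 [p,q,r=000]: 01100011  (ones: 4)
  rows 8-15 [p,q,r=001]: 11001100  (ones: 4)
  rows 16-23 [p,q,r=010]: 01010101  (ones: 4)
  rows 24-31 [p,q,r=011]: 11111010  (ones: 6)
  rows 32-39 [p,q,r=100]: 10010011  (ones: 4)
  rows 40-47 [p,q,r=101]: 11001100  (ones: 4)
  rows 48-55 [p,q,r=110]: 10100101  (ones: 4)
  rows 56-63 [p,q,r=111]: 11111010  (ones: 6)
Disagreements = 4+4+4+6+4+4+4+6 = 36

36


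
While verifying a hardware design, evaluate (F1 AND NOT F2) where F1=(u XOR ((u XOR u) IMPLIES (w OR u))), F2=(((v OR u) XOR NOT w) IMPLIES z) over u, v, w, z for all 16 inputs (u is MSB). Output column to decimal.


F1 = (u XOR ((u XOR u) IMPLIES (w OR u)))
F2 = (((v OR u) XOR NOT w) IMPLIES z)
Counterexample to F1=>F2 is where F1=1 and F2=0.
Evaluate each row (bits = u,v,w,z, MSB first):
  row 0 [0000]: F1=1 F2=0 -> F1&~F2 -> 1
  row 1 [0001]: F1=1 F2=1 -> F1&~F2 -> 0
  row 2 [0010]: F1=1 F2=1 -> F1&~F2 -> 0
  row 3 [0011]: F1=1 F2=1 -> F1&~F2 -> 0
  row 4 [0100]: F1=1 F2=1 -> F1&~F2 -> 0
  row 5 [0101]: F1=1 F2=1 -> F1&~F2 -> 0
  row 6 [0110]: F1=1 F2=0 -> F1&~F2 -> 1
  row 7 [0111]: F1=1 F2=1 -> F1&~F2 -> 0
  row 8 [1000]: F1=0 F2=1 -> F1&~F2 -> 0
  row 9 [1001]: F1=0 F2=1 -> F1&~F2 -> 0
  row 10 [1010]: F1=0 F2=0 -> F1&~F2 -> 0
  row 11 [1011]: F1=0 F2=1 -> F1&~F2 -> 0
  row 12 [1100]: F1=0 F2=1 -> F1&~F2 -> 0
  row 13 [1101]: F1=0 F2=1 -> F1&~F2 -> 0
  row 14 [1110]: F1=0 F2=0 -> F1&~F2 -> 0
  row 15 [1111]: F1=0 F2=1 -> F1&~F2 -> 0
Full result column, 4 rows per line (u,v fixed per line; w,z runs 00..11 left to right):
  rows 0-3 [u,v=00]: 1000  = hex 8
  rows 4-7 [u,v=01]: 0010  = hex 2
  rows 8-11 [u,v=10]: 0000  = hex 0
  rows 12-15 [u,v=11]: 0000  = hex 0
Counterexample vector (row 0 .. row 15) = 1000001000000000
Output column grouped in 4s = 1000 0010 0000 0000 = 0x8200
Convert to decimal digit by digit (value = value*16 + digit):
  8 -> 8
  8*16 + 2 = 130
  130*16 + 0 = 2080
  2080*16 + 0 = 33280
Decimal = 33280

33280


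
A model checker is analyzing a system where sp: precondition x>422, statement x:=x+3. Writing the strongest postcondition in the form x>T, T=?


Formula: sp(P, x:=E) = exists old_x. (x = E[old_x/x]) AND P[old_x/x] (old_x is the value of x before the assignment; eliminate old_x by solving x = E[old_x/x] for old_x)
Step 1: Precondition P: x>422, i.e. old_x > 422
Step 2: Assignment gives x = old_x + 3, so old_x = x - 3
Step 3: Substitute into P: x - 3 > 422
Step 4: Simplify: x > 422+3 = 425

425


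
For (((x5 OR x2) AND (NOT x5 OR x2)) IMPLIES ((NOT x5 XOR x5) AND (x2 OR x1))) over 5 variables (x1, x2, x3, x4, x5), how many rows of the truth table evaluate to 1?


Formula: (((x5 OR x2) AND (NOT x5 OR x2)) IMPLIES ((NOT x5 XOR x5) AND (x2 OR x1))) over 5 vars (32 rows)
Evaluate each row (x1, x2, x3, x4, x5 as bits, MSB first):
  row 0 [00000]: (((0 OR 0) AND (NOT 0 OR 0)) IMPLIES ((NOT 0 XOR 0) AND (0 OR 0))) -> 1
  row 1 [00001]: (((1 OR 0) AND (NOT 1 OR 0)) IMPLIES ((NOT 1 XOR 1) AND (0 OR 0))) -> 1
  row 2 [00010]: (((0 OR 0) AND (NOT 0 OR 0)) IMPLIES ((NOT 0 XOR 0) AND (0 OR 0))) -> 1
  row 3 [00011]: (((1 OR 0) AND (NOT 1 OR 0)) IMPLIES ((NOT 1 XOR 1) AND (0 OR 0))) -> 1
  row 4 [00100]: (((0 OR 0) AND (NOT 0 OR 0)) IMPLIES ((NOT 0 XOR 0) AND (0 OR 0))) -> 1
  row 5 [00101]: (((1 OR 0) AND (NOT 1 OR 0)) IMPLIES ((NOT 1 XOR 1) AND (0 OR 0))) -> 1
  row 6 [00110]: (((0 OR 0) AND (NOT 0 OR 0)) IMPLIES ((NOT 0 XOR 0) AND (0 OR 0))) -> 1
  row 7 [00111]: (((1 OR 0) AND (NOT 1 OR 0)) IMPLIES ((NOT 1 XOR 1) AND (0 OR 0))) -> 1
  row 8 [01000]: (((0 OR 1) AND (NOT 0 OR 1)) IMPLIES ((NOT 0 XOR 0) AND (1 OR 0))) -> 1
  row 9 [01001]: (((1 OR 1) AND (NOT 1 OR 1)) IMPLIES ((NOT 1 XOR 1) AND (1 OR 0))) -> 1
  row 10 [01010]: (((0 OR 1) AND (NOT 0 OR 1)) IMPLIES ((NOT 0 XOR 0) AND (1 OR 0))) -> 1
  row 11 [01011]: (((1 OR 1) AND (NOT 1 OR 1)) IMPLIES ((NOT 1 XOR 1) AND (1 OR 0))) -> 1
  row 12 [01100]: (((0 OR 1) AND (NOT 0 OR 1)) IMPLIES ((NOT 0 XOR 0) AND (1 OR 0))) -> 1
  row 13 [01101]: (((1 OR 1) AND (NOT 1 OR 1)) IMPLIES ((NOT 1 XOR 1) AND (1 OR 0))) -> 1
  row 14 [01110]: (((0 OR 1) AND (NOT 0 OR 1)) IMPLIES ((NOT 0 XOR 0) AND (1 OR 0))) -> 1
  row 15 [01111]: (((1 OR 1) AND (NOT 1 OR 1)) IMPLIES ((NOT 1 XOR 1) AND (1 OR 0))) -> 1
  row 16 [10000]: (((0 OR 0) AND (NOT 0 OR 0)) IMPLIES ((NOT 0 XOR 0) AND (0 OR 1))) -> 1
  row 17 [10001]: (((1 OR 0) AND (NOT 1 OR 0)) IMPLIES ((NOT 1 XOR 1) AND (0 OR 1))) -> 1
  row 18 [10010]: (((0 OR 0) AND (NOT 0 OR 0)) IMPLIES ((NOT 0 XOR 0) AND (0 OR 1))) -> 1
  row 19 [10011]: (((1 OR 0) AND (NOT 1 OR 0)) IMPLIES ((NOT 1 XOR 1) AND (0 OR 1))) -> 1
  row 20 [10100]: (((0 OR 0) AND (NOT 0 OR 0)) IMPLIES ((NOT 0 XOR 0) AND (0 OR 1))) -> 1
  row 21 [10101]: (((1 OR 0) AND (NOT 1 OR 0)) IMPLIES ((NOT 1 XOR 1) AND (0 OR 1))) -> 1
  row 22 [10110]: (((0 OR 0) AND (NOT 0 OR 0)) IMPLIES ((NOT 0 XOR 0) AND (0 OR 1))) -> 1
  row 23 [10111]: (((1 OR 0) AND (NOT 1 OR 0)) IMPLIES ((NOT 1 XOR 1) AND (0 OR 1))) -> 1
  row 24 [11000]: (((0 OR 1) AND (NOT 0 OR 1)) IMPLIES ((NOT 0 XOR 0) AND (1 OR 1))) -> 1
  row 25 [11001]: (((1 OR 1) AND (NOT 1 OR 1)) IMPLIES ((NOT 1 XOR 1) AND (1 OR 1))) -> 1
  row 26 [11010]: (((0 OR 1) AND (NOT 0 OR 1)) IMPLIES ((NOT 0 XOR 0) AND (1 OR 1))) -> 1
  row 27 [11011]: (((1 OR 1) AND (NOT 1 OR 1)) IMPLIES ((NOT 1 XOR 1) AND (1 OR 1))) -> 1
  row 28 [11100]: (((0 OR 1) AND (NOT 0 OR 1)) IMPLIES ((NOT 0 XOR 0) AND (1 OR 1))) -> 1
  row 29 [11101]: (((1 OR 1) AND (NOT 1 OR 1)) IMPLIES ((NOT 1 XOR 1) AND (1 OR 1))) -> 1
  row 30 [11110]: (((0 OR 1) AND (NOT 0 OR 1)) IMPLIES ((NOT 0 XOR 0) AND (1 OR 1))) -> 1
  row 31 [11111]: (((1 OR 1) AND (NOT 1 OR 1)) IMPLIES ((NOT 1 XOR 1) AND (1 OR 1))) -> 1
Full result column, 8 rows per line (x1,x2 fixed per line; x3,x4,x5 runs 000..111 left to right):
  rows 0-7 [x1,x2=00]: 11111111  (ones: 8)
  rows 8-15 [x1,x2=01]: 11111111  (ones: 8)
  rows 16-23 [x1,x2=10]: 11111111  (ones: 8)
  rows 24-31 [x1,x2=11]: 11111111  (ones: 8)
Count of 1-rows = 8+8+8+8 = 32

32


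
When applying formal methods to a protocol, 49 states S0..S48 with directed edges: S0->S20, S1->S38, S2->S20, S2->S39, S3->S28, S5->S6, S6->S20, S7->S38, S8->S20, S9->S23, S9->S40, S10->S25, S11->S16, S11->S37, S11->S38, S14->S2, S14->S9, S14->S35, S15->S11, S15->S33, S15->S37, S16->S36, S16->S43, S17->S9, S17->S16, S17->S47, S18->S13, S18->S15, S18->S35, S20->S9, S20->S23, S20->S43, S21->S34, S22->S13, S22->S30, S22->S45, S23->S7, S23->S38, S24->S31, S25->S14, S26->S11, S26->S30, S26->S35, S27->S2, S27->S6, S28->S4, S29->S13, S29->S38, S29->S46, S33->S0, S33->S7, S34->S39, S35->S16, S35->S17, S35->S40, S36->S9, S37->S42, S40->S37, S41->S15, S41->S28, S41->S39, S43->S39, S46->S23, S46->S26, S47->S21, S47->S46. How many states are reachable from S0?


BFS from S0:
  layer 0: {S0}
  layer 1: {S20}
  layer 2: {S9, S23, S43}
  layer 3: {S7, S38, S39, S40}
  layer 4: {S37}
  layer 5: {S42}
Reachable set: {S0, S7, S9, S20, S23, S37, S38, S39, S40, S42, S43}
Count = 11

11


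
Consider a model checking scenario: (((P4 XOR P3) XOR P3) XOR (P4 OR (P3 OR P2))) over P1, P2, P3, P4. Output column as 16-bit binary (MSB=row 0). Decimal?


Formula: (((P4 XOR P3) XOR P3) XOR (P4 OR (P3 OR P2))) over P1, P2, P3, P4 (16 rows)
Evaluate each row (bits = P1,P2,P3,P4, MSB first):
  row 0 [0000]: (((0 XOR 0) XOR 0) XOR (0 OR (0 OR 0))) -> 0
  row 1 [0001]: (((1 XOR 0) XOR 0) XOR (1 OR (0 OR 0))) -> 0
  row 2 [0010]: (((0 XOR 1) XOR 1) XOR (0 OR (1 OR 0))) -> 1
  row 3 [0011]: (((1 XOR 1) XOR 1) XOR (1 OR (1 OR 0))) -> 0
  row 4 [0100]: (((0 XOR 0) XOR 0) XOR (0 OR (0 OR 1))) -> 1
  row 5 [0101]: (((1 XOR 0) XOR 0) XOR (1 OR (0 OR 1))) -> 0
  row 6 [0110]: (((0 XOR 1) XOR 1) XOR (0 OR (1 OR 1))) -> 1
  row 7 [0111]: (((1 XOR 1) XOR 1) XOR (1 OR (1 OR 1))) -> 0
  row 8 [1000]: (((0 XOR 0) XOR 0) XOR (0 OR (0 OR 0))) -> 0
  row 9 [1001]: (((1 XOR 0) XOR 0) XOR (1 OR (0 OR 0))) -> 0
  row 10 [1010]: (((0 XOR 1) XOR 1) XOR (0 OR (1 OR 0))) -> 1
  row 11 [1011]: (((1 XOR 1) XOR 1) XOR (1 OR (1 OR 0))) -> 0
  row 12 [1100]: (((0 XOR 0) XOR 0) XOR (0 OR (0 OR 1))) -> 1
  row 13 [1101]: (((1 XOR 0) XOR 0) XOR (1 OR (0 OR 1))) -> 0
  row 14 [1110]: (((0 XOR 1) XOR 1) XOR (0 OR (1 OR 1))) -> 1
  row 15 [1111]: (((1 XOR 1) XOR 1) XOR (1 OR (1 OR 1))) -> 0
Full result column, 4 rows per line (P1,P2 fixed per line; P3,P4 runs 00..11 left to right):
  rows 0-3 [P1,P2=00]: 0010  = hex 2
  rows 4-7 [P1,P2=01]: 1010  = hex A
  rows 8-11 [P1,P2=10]: 0010  = hex 2
  rows 12-15 [P1,P2=11]: 1010  = hex A
Output column (row 0 .. row 15) = 0010101000101010
Output column grouped in 4s = 0010 1010 0010 1010 = 0x2A2A
Convert to decimal digit by digit (value = value*16 + digit):
  2 -> 2
  2*16 + 10 (A) = 42
  42*16 + 2 = 674
  674*16 + 10 (A) = 10794
Decimal = 10794

10794


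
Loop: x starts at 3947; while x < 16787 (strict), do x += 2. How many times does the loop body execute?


Step 1: x goes from 3947 toward 16787 by 2; the body runs while x<16787, so iterations = ceil((bound-start)/step)
Step 2: Distance=12840
Step 3: ceil(12840/2)=6420

6420


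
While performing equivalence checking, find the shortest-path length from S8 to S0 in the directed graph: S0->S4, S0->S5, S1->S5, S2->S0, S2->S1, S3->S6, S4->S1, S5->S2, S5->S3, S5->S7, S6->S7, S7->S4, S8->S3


BFS layer-by-layer from S8:
  dist 0: {S8}
  dist 1: {S3}
  dist 2: {S6}
  dist 3: {S7}
  dist 4: {S4}
  dist 5: {S1}
  dist 6: {S5}
  dist 7: {S2}
  dist 8: {S0}
  -> S0 reached at distance 8
Shortest path length = 8

8


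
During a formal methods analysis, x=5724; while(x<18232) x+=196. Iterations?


Step 1: x goes from 5724 toward 18232 by 196; the body runs while x<18232, so iterations = ceil((bound-start)/step)
Step 2: Distance=12508
Step 3: ceil(12508/196)=64

64


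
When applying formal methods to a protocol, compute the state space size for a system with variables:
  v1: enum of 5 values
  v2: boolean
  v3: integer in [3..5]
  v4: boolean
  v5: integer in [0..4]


State space = product of domain sizes of all variables.
Domain sizes:
  v1 (enum of 5 values): 5
  v2 (boolean): 2
  v3 (integer in [3..5]): 3
  v4 (boolean): 2
  v5 (integer in [0..4]): 5
Product = 5 * 2 * 3 * 2 * 5 = 300

300


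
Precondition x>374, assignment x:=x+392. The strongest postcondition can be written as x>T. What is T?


Formula: sp(P, x:=E) = exists old_x. (x = E[old_x/x]) AND P[old_x/x] (old_x is the value of x before the assignment; eliminate old_x by solving x = E[old_x/x] for old_x)
Step 1: Precondition P: x>374, i.e. old_x > 374
Step 2: Assignment gives x = old_x + 392, so old_x = x - 392
Step 3: Substitute into P: x - 392 > 374
Step 4: Simplify: x > 374+392 = 766

766


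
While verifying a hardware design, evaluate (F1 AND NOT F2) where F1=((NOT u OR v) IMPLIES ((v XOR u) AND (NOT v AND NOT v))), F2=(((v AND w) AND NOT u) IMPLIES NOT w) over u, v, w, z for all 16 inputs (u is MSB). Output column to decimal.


F1 = ((NOT u OR v) IMPLIES ((v XOR u) AND (NOT v AND NOT v)))
F2 = (((v AND w) AND NOT u) IMPLIES NOT w)
Counterexample to F1=>F2 is where F1=1 and F2=0.
Evaluate each row (bits = u,v,w,z, MSB first):
  row 0 [0000]: F1=0 F2=1 -> F1&~F2 -> 0
  row 1 [0001]: F1=0 F2=1 -> F1&~F2 -> 0
  row 2 [0010]: F1=0 F2=1 -> F1&~F2 -> 0
  row 3 [0011]: F1=0 F2=1 -> F1&~F2 -> 0
  row 4 [0100]: F1=0 F2=1 -> F1&~F2 -> 0
  row 5 [0101]: F1=0 F2=1 -> F1&~F2 -> 0
  row 6 [0110]: F1=0 F2=0 -> F1&~F2 -> 0
  row 7 [0111]: F1=0 F2=0 -> F1&~F2 -> 0
  row 8 [1000]: F1=1 F2=1 -> F1&~F2 -> 0
  row 9 [1001]: F1=1 F2=1 -> F1&~F2 -> 0
  row 10 [1010]: F1=1 F2=1 -> F1&~F2 -> 0
  row 11 [1011]: F1=1 F2=1 -> F1&~F2 -> 0
  row 12 [1100]: F1=0 F2=1 -> F1&~F2 -> 0
  row 13 [1101]: F1=0 F2=1 -> F1&~F2 -> 0
  row 14 [1110]: F1=0 F2=1 -> F1&~F2 -> 0
  row 15 [1111]: F1=0 F2=1 -> F1&~F2 -> 0
Full result column, 4 rows per line (u,v fixed per line; w,z runs 00..11 left to right):
  rows 0-3 [u,v=00]: 0000  = hex 0
  rows 4-7 [u,v=01]: 0000  = hex 0
  rows 8-11 [u,v=10]: 0000  = hex 0
  rows 12-15 [u,v=11]: 0000  = hex 0
Counterexample vector (row 0 .. row 15) = 0000000000000000
Output column grouped in 4s = 0000 0000 0000 0000 = 0x0000
Convert to decimal digit by digit (value = value*16 + digit):
  0 -> 0
  0*16 + 0 = 0
  0*16 + 0 = 0
  0*16 + 0 = 0
Decimal = 0

0


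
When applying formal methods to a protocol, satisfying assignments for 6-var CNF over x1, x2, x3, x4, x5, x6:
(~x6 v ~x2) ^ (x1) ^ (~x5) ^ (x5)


CNF with 4 clauses over 6 vars (64 assignments).
An assignment satisfies CNF iff every clause has >=1 true literal.
Check each row (bits = x1,x2,x3,x4,x5,x6; clause T/F shown):
  row 0 [000000]: clauses=TFTF -> 0
  row 1 [000001]: clauses=TFTF -> 0
  row 2 [000010]: clauses=TFFT -> 0
  row 3 [000011]: clauses=TFFT -> 0
  row 4 [000100]: clauses=TFTF -> 0
  (every remaining row is evaluated the same way; all 64 results are listed next)
Full result column, 8 rows per line (x1,x2,x3 fixed per line; x4,x5,x6 runs 000..111 left to right):
  rows 0-7 [x1,x2,x3=000]: 00000000  (ones: 0)
  rows 8-15 [x1,x2,x3=001]: 00000000  (ones: 0)
  rows 16-23 [x1,x2,x3=010]: 00000000  (ones: 0)
  rows 24-31 [x1,x2,x3=011]: 00000000  (ones: 0)
  rows 32-39 [x1,x2,x3=100]: 00000000  (ones: 0)
  rows 40-47 [x1,x2,x3=101]: 00000000  (ones: 0)
  rows 48-55 [x1,x2,x3=110]: 00000000  (ones: 0)
  rows 56-63 [x1,x2,x3=111]: 00000000  (ones: 0)
Satisfying assignments = 0+0+0+0+0+0+0+0 = 0

0


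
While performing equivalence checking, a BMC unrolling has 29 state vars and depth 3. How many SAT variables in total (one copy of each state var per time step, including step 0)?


BMC unrolls to depth k, creating one copy of each state var for steps 0..k.
Step count = 3 + 1 = 4 (steps 0 through 3)
Vars per step = 29
Total = 29 * 4 = 116

116


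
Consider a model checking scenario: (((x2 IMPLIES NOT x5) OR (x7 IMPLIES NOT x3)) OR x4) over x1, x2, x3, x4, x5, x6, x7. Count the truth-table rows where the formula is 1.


Formula: (((x2 IMPLIES NOT x5) OR (x7 IMPLIES NOT x3)) OR x4) over 7 vars (128 rows)
Evaluate each row (x1, x2, x3, x4, x5, x6, x7 as bits, MSB first):
  row 0 [0000000]: (((0 IMPLIES NOT 0) OR (0 IMPLIES NOT 0)) OR 0) -> 1
  row 1 [0000001]: (((0 IMPLIES NOT 0) OR (1 IMPLIES NOT 0)) OR 0) -> 1
  row 2 [0000010]: (((0 IMPLIES NOT 0) OR (0 IMPLIES NOT 0)) OR 0) -> 1
  row 3 [0000011]: (((0 IMPLIES NOT 0) OR (1 IMPLIES NOT 0)) OR 0) -> 1
  row 4 [0000100]: (((0 IMPLIES NOT 1) OR (0 IMPLIES NOT 0)) OR 0) -> 1
  (every remaining row is evaluated the same way; all 128 results are listed next)
Full result column, 8 rows per line (x1,x2,x3,x4 fixed per line; x5,x6,x7 runs 000..111 left to right):
  rows 0-7 [x1,x2,x3,x4=0000]: 11111111  (ones: 8)
  rows 8-15 [x1,x2,x3,x4=0001]: 11111111  (ones: 8)
  rows 16-23 [x1,x2,x3,x4=0010]: 11111111  (ones: 8)
  rows 24-31 [x1,x2,x3,x4=0011]: 11111111  (ones: 8)
  rows 32-39 [x1,x2,x3,x4=0100]: 11111111  (ones: 8)
  rows 40-47 [x1,x2,x3,x4=0101]: 11111111  (ones: 8)
  rows 48-55 [x1,x2,x3,x4=0110]: 11111010  (ones: 6)
  rows 56-63 [x1,x2,x3,x4=0111]: 11111111  (ones: 8)
  rows 64-71 [x1,x2,x3,x4=1000]: 11111111  (ones: 8)
  rows 72-79 [x1,x2,x3,x4=1001]: 11111111  (ones: 8)
  rows 80-87 [x1,x2,x3,x4=1010]: 11111111  (ones: 8)
  rows 88-95 [x1,x2,x3,x4=1011]: 11111111  (ones: 8)
  rows 96-103 [x1,x2,x3,x4=1100]: 11111111  (ones: 8)
  rows 104-111 [x1,x2,x3,x4=1101]: 11111111  (ones: 8)
  rows 112-119 [x1,x2,x3,x4=1110]: 11111010  (ones: 6)
  rows 120-127 [x1,x2,x3,x4=1111]: 11111111  (ones: 8)
Count of 1-rows = 8+8+8+8+8+8+6+8+8+8+8+8+8+8+6+8 = 124

124


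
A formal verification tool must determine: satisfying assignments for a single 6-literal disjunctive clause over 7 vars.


Step 1: Total=2^7=128
Step 2: Unsat when all 6 false: 2^1=2
Step 3: Sat=128-2=126

126


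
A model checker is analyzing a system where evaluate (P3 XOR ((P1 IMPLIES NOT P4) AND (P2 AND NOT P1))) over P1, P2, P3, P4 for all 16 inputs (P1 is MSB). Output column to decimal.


Formula: (P3 XOR ((P1 IMPLIES NOT P4) AND (P2 AND NOT P1))) over P1, P2, P3, P4 (16 rows)
Evaluate each row (bits = P1,P2,P3,P4, MSB first):
  row 0 [0000]: (0 XOR ((0 IMPLIES NOT 0) AND (0 AND NOT 0))) -> 0
  row 1 [0001]: (0 XOR ((0 IMPLIES NOT 1) AND (0 AND NOT 0))) -> 0
  row 2 [0010]: (1 XOR ((0 IMPLIES NOT 0) AND (0 AND NOT 0))) -> 1
  row 3 [0011]: (1 XOR ((0 IMPLIES NOT 1) AND (0 AND NOT 0))) -> 1
  row 4 [0100]: (0 XOR ((0 IMPLIES NOT 0) AND (1 AND NOT 0))) -> 1
  row 5 [0101]: (0 XOR ((0 IMPLIES NOT 1) AND (1 AND NOT 0))) -> 1
  row 6 [0110]: (1 XOR ((0 IMPLIES NOT 0) AND (1 AND NOT 0))) -> 0
  row 7 [0111]: (1 XOR ((0 IMPLIES NOT 1) AND (1 AND NOT 0))) -> 0
  row 8 [1000]: (0 XOR ((1 IMPLIES NOT 0) AND (0 AND NOT 1))) -> 0
  row 9 [1001]: (0 XOR ((1 IMPLIES NOT 1) AND (0 AND NOT 1))) -> 0
  row 10 [1010]: (1 XOR ((1 IMPLIES NOT 0) AND (0 AND NOT 1))) -> 1
  row 11 [1011]: (1 XOR ((1 IMPLIES NOT 1) AND (0 AND NOT 1))) -> 1
  row 12 [1100]: (0 XOR ((1 IMPLIES NOT 0) AND (1 AND NOT 1))) -> 0
  row 13 [1101]: (0 XOR ((1 IMPLIES NOT 1) AND (1 AND NOT 1))) -> 0
  row 14 [1110]: (1 XOR ((1 IMPLIES NOT 0) AND (1 AND NOT 1))) -> 1
  row 15 [1111]: (1 XOR ((1 IMPLIES NOT 1) AND (1 AND NOT 1))) -> 1
Full result column, 4 rows per line (P1,P2 fixed per line; P3,P4 runs 00..11 left to right):
  rows 0-3 [P1,P2=00]: 0011  = hex 3
  rows 4-7 [P1,P2=01]: 1100  = hex C
  rows 8-11 [P1,P2=10]: 0011  = hex 3
  rows 12-15 [P1,P2=11]: 0011  = hex 3
Output column (row 0 .. row 15) = 0011110000110011
Output column grouped in 4s = 0011 1100 0011 0011 = 0x3C33
Convert to decimal digit by digit (value = value*16 + digit):
  3 -> 3
  3*16 + 12 (C) = 60
  60*16 + 3 = 963
  963*16 + 3 = 15411
Decimal = 15411

15411


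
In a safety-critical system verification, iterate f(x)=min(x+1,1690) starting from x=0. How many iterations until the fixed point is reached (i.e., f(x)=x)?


Step 1: x=0, cap=1690, increment=1
Step 2: x grows by 1 each step until capped at 1690; fixed point is x=1690
Step 3: iterations = ceil(1690/1) = 1690

1690


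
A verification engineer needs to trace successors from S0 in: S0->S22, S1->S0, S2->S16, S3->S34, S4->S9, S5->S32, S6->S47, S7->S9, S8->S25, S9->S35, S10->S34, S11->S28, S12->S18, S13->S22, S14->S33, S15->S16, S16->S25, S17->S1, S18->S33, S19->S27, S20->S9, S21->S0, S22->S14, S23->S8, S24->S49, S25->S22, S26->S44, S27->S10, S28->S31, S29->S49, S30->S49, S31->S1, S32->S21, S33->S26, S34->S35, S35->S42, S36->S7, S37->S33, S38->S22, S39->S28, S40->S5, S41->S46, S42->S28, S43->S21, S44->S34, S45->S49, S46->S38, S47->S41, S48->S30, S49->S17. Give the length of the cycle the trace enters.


Trace from S0 until a state repeats:
  S0 -> S22 -> S14 -> S33 -> S26 -> S44 -> S34 -> S35 -> S42 -> S28 -> S31 -> S1 -> S0
S0 first seen at step 0, revisited at step 12.
Cycle length = 12 - 0 = 12

12


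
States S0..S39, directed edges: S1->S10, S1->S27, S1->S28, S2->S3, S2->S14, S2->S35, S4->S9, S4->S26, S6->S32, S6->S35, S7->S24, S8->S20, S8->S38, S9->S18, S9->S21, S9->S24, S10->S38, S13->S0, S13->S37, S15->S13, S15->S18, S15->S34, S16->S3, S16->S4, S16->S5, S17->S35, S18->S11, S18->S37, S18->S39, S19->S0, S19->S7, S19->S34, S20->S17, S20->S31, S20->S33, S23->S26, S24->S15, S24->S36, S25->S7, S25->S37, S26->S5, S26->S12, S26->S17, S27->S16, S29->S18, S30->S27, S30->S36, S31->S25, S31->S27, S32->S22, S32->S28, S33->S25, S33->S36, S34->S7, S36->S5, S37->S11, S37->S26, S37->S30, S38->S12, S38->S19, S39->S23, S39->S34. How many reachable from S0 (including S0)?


BFS from S0:
  layer 0: {S0}
Reachable set: {S0}
Count = 1

1


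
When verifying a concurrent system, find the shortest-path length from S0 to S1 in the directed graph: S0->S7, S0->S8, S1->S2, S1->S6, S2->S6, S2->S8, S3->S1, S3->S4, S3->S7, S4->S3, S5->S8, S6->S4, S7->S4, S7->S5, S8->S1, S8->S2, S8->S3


BFS layer-by-layer from S0:
  dist 0: {S0}
  dist 1: {S7, S8}
  dist 2: {S1, S2, S3, S4, S5}
  -> S1 reached at distance 2
Shortest path length = 2

2


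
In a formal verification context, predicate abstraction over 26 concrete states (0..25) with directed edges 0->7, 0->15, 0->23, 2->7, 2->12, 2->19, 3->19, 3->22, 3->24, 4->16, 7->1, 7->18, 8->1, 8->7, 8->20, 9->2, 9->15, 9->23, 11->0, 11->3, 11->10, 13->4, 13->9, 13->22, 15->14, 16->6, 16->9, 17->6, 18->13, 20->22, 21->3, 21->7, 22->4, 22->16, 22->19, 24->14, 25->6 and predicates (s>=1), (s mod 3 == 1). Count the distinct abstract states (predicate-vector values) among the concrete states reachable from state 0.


BFS from 0:
Concrete reachable: {0, 1, 2, 4, 6, 7, 9, 12, 13, 14, 15, 16, 18, 19, 22, 23}
Abstract via predicates (s>=1), (s mod 3 == 1):
  (0,0) <- {0}
  (1,0) <- {2, 6, 9, 12, 14, 15, 18, 23}
  (1,1) <- {1, 4, 7, 13, 16, 19, 22}
Distinct abstract states = 3

3


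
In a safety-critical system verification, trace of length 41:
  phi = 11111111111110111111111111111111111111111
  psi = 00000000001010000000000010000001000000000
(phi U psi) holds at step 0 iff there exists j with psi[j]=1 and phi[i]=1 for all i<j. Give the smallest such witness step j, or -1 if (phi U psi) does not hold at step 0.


(phi U psi) at 0: need smallest j with psi[j]=1 and phi[i]=1 for all i in [0,j).
Scan from step 0:
  step 0: phi=1, psi=0 -> continue
  step 1: phi=1, psi=0 -> continue
  step 2: phi=1, psi=0 -> continue
  step 3: phi=1, psi=0 -> continue
  step 10: psi=1 and phi held for [0,10) -> witness found
Witness step = 10

10


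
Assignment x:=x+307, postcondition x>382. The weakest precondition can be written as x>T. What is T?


Formula: wp(x:=E, P) = P[E/x] (substitute E for x in postcondition)
Step 1: Postcondition: x>382
Step 2: Substitute x+307 for x: x+307>382
Step 3: Solve for x: x > 382-307 = 75

75


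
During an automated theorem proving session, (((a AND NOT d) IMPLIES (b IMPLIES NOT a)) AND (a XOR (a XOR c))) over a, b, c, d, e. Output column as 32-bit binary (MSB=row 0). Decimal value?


Formula: (((a AND NOT d) IMPLIES (b IMPLIES NOT a)) AND (a XOR (a XOR c))) over a, b, c, d, e (32 rows)
Evaluate each row (bits = a,b,c,d,e, MSB first):
  row 0 [00000]: (((0 AND NOT 0) IMPLIES (0 IMPLIES NOT 0)) AND (0 XOR (0 XOR 0))) -> 0
  row 1 [00001]: (((0 AND NOT 0) IMPLIES (0 IMPLIES NOT 0)) AND (0 XOR (0 XOR 0))) -> 0
  row 2 [00010]: (((0 AND NOT 1) IMPLIES (0 IMPLIES NOT 0)) AND (0 XOR (0 XOR 0))) -> 0
  row 3 [00011]: (((0 AND NOT 1) IMPLIES (0 IMPLIES NOT 0)) AND (0 XOR (0 XOR 0))) -> 0
  row 4 [00100]: (((0 AND NOT 0) IMPLIES (0 IMPLIES NOT 0)) AND (0 XOR (0 XOR 1))) -> 1
  row 5 [00101]: (((0 AND NOT 0) IMPLIES (0 IMPLIES NOT 0)) AND (0 XOR (0 XOR 1))) -> 1
  row 6 [00110]: (((0 AND NOT 1) IMPLIES (0 IMPLIES NOT 0)) AND (0 XOR (0 XOR 1))) -> 1
  row 7 [00111]: (((0 AND NOT 1) IMPLIES (0 IMPLIES NOT 0)) AND (0 XOR (0 XOR 1))) -> 1
  row 8 [01000]: (((0 AND NOT 0) IMPLIES (1 IMPLIES NOT 0)) AND (0 XOR (0 XOR 0))) -> 0
  row 9 [01001]: (((0 AND NOT 0) IMPLIES (1 IMPLIES NOT 0)) AND (0 XOR (0 XOR 0))) -> 0
  row 10 [01010]: (((0 AND NOT 1) IMPLIES (1 IMPLIES NOT 0)) AND (0 XOR (0 XOR 0))) -> 0
  row 11 [01011]: (((0 AND NOT 1) IMPLIES (1 IMPLIES NOT 0)) AND (0 XOR (0 XOR 0))) -> 0
  row 12 [01100]: (((0 AND NOT 0) IMPLIES (1 IMPLIES NOT 0)) AND (0 XOR (0 XOR 1))) -> 1
  row 13 [01101]: (((0 AND NOT 0) IMPLIES (1 IMPLIES NOT 0)) AND (0 XOR (0 XOR 1))) -> 1
  row 14 [01110]: (((0 AND NOT 1) IMPLIES (1 IMPLIES NOT 0)) AND (0 XOR (0 XOR 1))) -> 1
  row 15 [01111]: (((0 AND NOT 1) IMPLIES (1 IMPLIES NOT 0)) AND (0 XOR (0 XOR 1))) -> 1
  row 16 [10000]: (((1 AND NOT 0) IMPLIES (0 IMPLIES NOT 1)) AND (1 XOR (1 XOR 0))) -> 0
  row 17 [10001]: (((1 AND NOT 0) IMPLIES (0 IMPLIES NOT 1)) AND (1 XOR (1 XOR 0))) -> 0
  row 18 [10010]: (((1 AND NOT 1) IMPLIES (0 IMPLIES NOT 1)) AND (1 XOR (1 XOR 0))) -> 0
  row 19 [10011]: (((1 AND NOT 1) IMPLIES (0 IMPLIES NOT 1)) AND (1 XOR (1 XOR 0))) -> 0
  row 20 [10100]: (((1 AND NOT 0) IMPLIES (0 IMPLIES NOT 1)) AND (1 XOR (1 XOR 1))) -> 1
  row 21 [10101]: (((1 AND NOT 0) IMPLIES (0 IMPLIES NOT 1)) AND (1 XOR (1 XOR 1))) -> 1
  row 22 [10110]: (((1 AND NOT 1) IMPLIES (0 IMPLIES NOT 1)) AND (1 XOR (1 XOR 1))) -> 1
  row 23 [10111]: (((1 AND NOT 1) IMPLIES (0 IMPLIES NOT 1)) AND (1 XOR (1 XOR 1))) -> 1
  row 24 [11000]: (((1 AND NOT 0) IMPLIES (1 IMPLIES NOT 1)) AND (1 XOR (1 XOR 0))) -> 0
  row 25 [11001]: (((1 AND NOT 0) IMPLIES (1 IMPLIES NOT 1)) AND (1 XOR (1 XOR 0))) -> 0
  row 26 [11010]: (((1 AND NOT 1) IMPLIES (1 IMPLIES NOT 1)) AND (1 XOR (1 XOR 0))) -> 0
  row 27 [11011]: (((1 AND NOT 1) IMPLIES (1 IMPLIES NOT 1)) AND (1 XOR (1 XOR 0))) -> 0
  row 28 [11100]: (((1 AND NOT 0) IMPLIES (1 IMPLIES NOT 1)) AND (1 XOR (1 XOR 1))) -> 0
  row 29 [11101]: (((1 AND NOT 0) IMPLIES (1 IMPLIES NOT 1)) AND (1 XOR (1 XOR 1))) -> 0
  row 30 [11110]: (((1 AND NOT 1) IMPLIES (1 IMPLIES NOT 1)) AND (1 XOR (1 XOR 1))) -> 1
  row 31 [11111]: (((1 AND NOT 1) IMPLIES (1 IMPLIES NOT 1)) AND (1 XOR (1 XOR 1))) -> 1
Full result column, 4 rows per line (a,b,c fixed per line; d,e runs 00..11 left to right):
  rows 0-3 [a,b,c=000]: 0000  = hex 0
  rows 4-7 [a,b,c=001]: 1111  = hex F
  rows 8-11 [a,b,c=010]: 0000  = hex 0
  rows 12-15 [a,b,c=011]: 1111  = hex F
  rows 16-19 [a,b,c=100]: 0000  = hex 0
  rows 20-23 [a,b,c=101]: 1111  = hex F
  rows 24-27 [a,b,c=110]: 0000  = hex 0
  rows 28-31 [a,b,c=111]: 0011  = hex 3
Output column (row 0 .. row 31) = 00001111000011110000111100000011
Output column grouped in 4s = 0000 1111 0000 1111 0000 1111 0000 0011 = 0x0F0F0F03
Convert to decimal digit by digit (value = value*16 + digit):
  0 -> 0
  0*16 + 15 (F) = 15
  15*16 + 0 = 240
  240*16 + 15 (F) = 3855
  3855*16 + 0 = 61680
  61680*16 + 15 (F) = 986895
  986895*16 + 0 = 15790320
  15790320*16 + 3 = 252645123
Decimal = 252645123

252645123


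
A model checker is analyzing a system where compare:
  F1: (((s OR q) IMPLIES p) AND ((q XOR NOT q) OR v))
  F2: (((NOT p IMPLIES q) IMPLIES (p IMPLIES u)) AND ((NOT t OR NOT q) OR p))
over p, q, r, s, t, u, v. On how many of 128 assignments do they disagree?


F1 = (((s OR q) IMPLIES p) AND ((q XOR NOT q) OR v))
F2 = (((NOT p IMPLIES q) IMPLIES (p IMPLIES u)) AND ((NOT t OR NOT q) OR p))
Evaluate both on each of 128 rows (bits = p,q,r,s,t,u,v):
  row 0 [0000000]: F1=1 F2=1 -> 0
  row 1 [0000001]: F1=1 F2=1 -> 0
  row 2 [0000010]: F1=1 F2=1 -> 0
  row 3 [0000011]: F1=1 F2=1 -> 0
  row 4 [0000100]: F1=1 F2=1 -> 0
  (every remaining row is evaluated the same way; all 128 results are listed next)
Full result column, 8 rows per line (p,q,r,s fixed per line; t,u,v runs 000..111 left to right):
  rows 0-7 [p,q,r,s=0000]: 00000000  (ones: 0)
  rows 8-15 [p,q,r,s=0001]: 11111111  (ones: 8)
  rows 16-23 [p,q,r,s=0010]: 00000000  (ones: 0)
  rows 24-31 [p,q,r,s=0011]: 11111111  (ones: 8)
  rows 32-39 [p,q,r,s=0100]: 11110000  (ones: 4)
  rows 40-47 [p,q,r,s=0101]: 11110000  (ones: 4)
  rows 48-55 [p,q,r,s=0110]: 11110000  (ones: 4)
  rows 56-63 [p,q,r,s=0111]: 11110000  (ones: 4)
  rows 64-71 [p,q,r,s=1000]: 11001100  (ones: 4)
  rows 72-79 [p,q,r,s=1001]: 11001100  (ones: 4)
  rows 80-87 [p,q,r,s=1010]: 11001100  (ones: 4)
  rows 88-95 [p,q,r,s=1011]: 11001100  (ones: 4)
  rows 96-103 [p,q,r,s=1100]: 11001100  (ones: 4)
  rows 104-111 [p,q,r,s=1101]: 11001100  (ones: 4)
  rows 112-119 [p,q,r,s=1110]: 11001100  (ones: 4)
  rows 120-127 [p,q,r,s=1111]: 11001100  (ones: 4)
Disagreements = 0+8+0+8+4+4+4+4+4+4+4+4+4+4+4+4 = 64

64


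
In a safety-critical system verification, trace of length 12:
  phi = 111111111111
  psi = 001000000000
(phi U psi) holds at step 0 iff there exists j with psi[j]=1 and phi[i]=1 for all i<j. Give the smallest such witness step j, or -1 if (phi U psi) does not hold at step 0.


(phi U psi) at 0: need smallest j with psi[j]=1 and phi[i]=1 for all i in [0,j).
Scan from step 0:
  step 0: phi=1, psi=0 -> continue
  step 1: phi=1, psi=0 -> continue
  step 2: psi=1 and phi held for [0,2) -> witness found
Witness step = 2

2


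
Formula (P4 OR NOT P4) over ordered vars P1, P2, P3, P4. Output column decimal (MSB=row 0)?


Formula: (P4 OR NOT P4) over P1, P2, P3, P4 (16 rows)
Evaluate each row (bits = P1,P2,P3,P4, MSB first):
  row 0 [0000]: (0 OR NOT 0) -> 1
  row 1 [0001]: (1 OR NOT 1) -> 1
  row 2 [0010]: (0 OR NOT 0) -> 1
  row 3 [0011]: (1 OR NOT 1) -> 1
  row 4 [0100]: (0 OR NOT 0) -> 1
  row 5 [0101]: (1 OR NOT 1) -> 1
  row 6 [0110]: (0 OR NOT 0) -> 1
  row 7 [0111]: (1 OR NOT 1) -> 1
  row 8 [1000]: (0 OR NOT 0) -> 1
  row 9 [1001]: (1 OR NOT 1) -> 1
  row 10 [1010]: (0 OR NOT 0) -> 1
  row 11 [1011]: (1 OR NOT 1) -> 1
  row 12 [1100]: (0 OR NOT 0) -> 1
  row 13 [1101]: (1 OR NOT 1) -> 1
  row 14 [1110]: (0 OR NOT 0) -> 1
  row 15 [1111]: (1 OR NOT 1) -> 1
Full result column, 4 rows per line (P1,P2 fixed per line; P3,P4 runs 00..11 left to right):
  rows 0-3 [P1,P2=00]: 1111  = hex F
  rows 4-7 [P1,P2=01]: 1111  = hex F
  rows 8-11 [P1,P2=10]: 1111  = hex F
  rows 12-15 [P1,P2=11]: 1111  = hex F
Output column (row 0 .. row 15) = 1111111111111111
Output column grouped in 4s = 1111 1111 1111 1111 = 0xFFFF
Convert to decimal digit by digit (value = value*16 + digit):
  F -> 15
  15*16 + 15 (F) = 255
  255*16 + 15 (F) = 4095
  4095*16 + 15 (F) = 65535
Decimal = 65535

65535


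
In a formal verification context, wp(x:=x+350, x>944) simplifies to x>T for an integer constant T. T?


Formula: wp(x:=E, P) = P[E/x] (substitute E for x in postcondition)
Step 1: Postcondition: x>944
Step 2: Substitute x+350 for x: x+350>944
Step 3: Solve for x: x > 944-350 = 594

594


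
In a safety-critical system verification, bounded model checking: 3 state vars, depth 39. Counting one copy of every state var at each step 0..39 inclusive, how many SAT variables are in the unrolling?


BMC unrolls to depth k, creating one copy of each state var for steps 0..k.
Step count = 39 + 1 = 40 (steps 0 through 39)
Vars per step = 3
Total = 3 * 40 = 120

120


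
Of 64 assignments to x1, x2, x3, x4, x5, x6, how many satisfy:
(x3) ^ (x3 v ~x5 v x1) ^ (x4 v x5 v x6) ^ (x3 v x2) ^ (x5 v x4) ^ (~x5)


CNF with 6 clauses over 6 vars (64 assignments).
An assignment satisfies CNF iff every clause has >=1 true literal.
Check each row (bits = x1,x2,x3,x4,x5,x6; clause T/F shown):
  row 0 [000000]: clauses=FTFFFT -> 0
  row 1 [000001]: clauses=FTTFFT -> 0
  row 2 [000010]: clauses=FFTFTF -> 0
  row 3 [000011]: clauses=FFTFTF -> 0
  row 4 [000100]: clauses=FTTFTT -> 0
  (every remaining row is evaluated the same way; all 64 results are listed next)
Full result column, 8 rows per line (x1,x2,x3 fixed per line; x4,x5,x6 runs 000..111 left to right):
  rows 0-7 [x1,x2,x3=000]: 00000000  (ones: 0)
  rows 8-15 [x1,x2,x3=001]: 00001100  (ones: 2)
  rows 16-23 [x1,x2,x3=010]: 00000000  (ones: 0)
  rows 24-31 [x1,x2,x3=011]: 00001100  (ones: 2)
  rows 32-39 [x1,x2,x3=100]: 00000000  (ones: 0)
  rows 40-47 [x1,x2,x3=101]: 00001100  (ones: 2)
  rows 48-55 [x1,x2,x3=110]: 00000000  (ones: 0)
  rows 56-63 [x1,x2,x3=111]: 00001100  (ones: 2)
Satisfying assignments = 0+2+0+2+0+2+0+2 = 8

8


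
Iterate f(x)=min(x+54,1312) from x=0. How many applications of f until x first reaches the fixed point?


Step 1: x=0, cap=1312, increment=54
Step 2: x grows by 54 each step until capped at 1312; fixed point is x=1312
Step 3: iterations = ceil(1312/54) = 25

25


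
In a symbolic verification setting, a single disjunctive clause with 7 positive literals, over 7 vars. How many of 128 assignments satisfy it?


Step 1: Total=2^7=128
Step 2: Unsat when all 7 false: 2^0=1
Step 3: Sat=128-1=127

127


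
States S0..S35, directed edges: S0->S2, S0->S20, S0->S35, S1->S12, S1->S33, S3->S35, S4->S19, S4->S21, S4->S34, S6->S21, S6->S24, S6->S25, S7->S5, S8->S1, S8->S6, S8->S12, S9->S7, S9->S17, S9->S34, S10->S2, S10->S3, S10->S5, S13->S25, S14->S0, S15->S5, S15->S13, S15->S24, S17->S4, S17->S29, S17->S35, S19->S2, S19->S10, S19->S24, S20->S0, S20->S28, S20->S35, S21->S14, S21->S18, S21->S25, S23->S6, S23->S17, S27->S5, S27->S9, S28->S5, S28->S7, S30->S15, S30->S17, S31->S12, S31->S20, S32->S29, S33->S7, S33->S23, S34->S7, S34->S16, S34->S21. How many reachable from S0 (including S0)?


BFS from S0:
  layer 0: {S0}
  layer 1: {S2, S20, S35}
  layer 2: {S28}
  layer 3: {S5, S7}
Reachable set: {S0, S2, S5, S7, S20, S28, S35}
Count = 7

7


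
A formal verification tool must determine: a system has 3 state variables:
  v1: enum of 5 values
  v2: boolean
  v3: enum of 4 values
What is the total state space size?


State space = product of domain sizes of all variables.
Domain sizes:
  v1 (enum of 5 values): 5
  v2 (boolean): 2
  v3 (enum of 4 values): 4
Product = 5 * 2 * 4 = 40

40


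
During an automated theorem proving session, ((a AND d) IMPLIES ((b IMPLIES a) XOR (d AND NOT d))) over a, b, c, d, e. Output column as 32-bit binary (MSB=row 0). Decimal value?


Formula: ((a AND d) IMPLIES ((b IMPLIES a) XOR (d AND NOT d))) over a, b, c, d, e (32 rows)
Evaluate each row (bits = a,b,c,d,e, MSB first):
  row 0 [00000]: ((0 AND 0) IMPLIES ((0 IMPLIES 0) XOR (0 AND NOT 0))) -> 1
  row 1 [00001]: ((0 AND 0) IMPLIES ((0 IMPLIES 0) XOR (0 AND NOT 0))) -> 1
  row 2 [00010]: ((0 AND 1) IMPLIES ((0 IMPLIES 0) XOR (1 AND NOT 1))) -> 1
  row 3 [00011]: ((0 AND 1) IMPLIES ((0 IMPLIES 0) XOR (1 AND NOT 1))) -> 1
  row 4 [00100]: ((0 AND 0) IMPLIES ((0 IMPLIES 0) XOR (0 AND NOT 0))) -> 1
  row 5 [00101]: ((0 AND 0) IMPLIES ((0 IMPLIES 0) XOR (0 AND NOT 0))) -> 1
  row 6 [00110]: ((0 AND 1) IMPLIES ((0 IMPLIES 0) XOR (1 AND NOT 1))) -> 1
  row 7 [00111]: ((0 AND 1) IMPLIES ((0 IMPLIES 0) XOR (1 AND NOT 1))) -> 1
  row 8 [01000]: ((0 AND 0) IMPLIES ((1 IMPLIES 0) XOR (0 AND NOT 0))) -> 1
  row 9 [01001]: ((0 AND 0) IMPLIES ((1 IMPLIES 0) XOR (0 AND NOT 0))) -> 1
  row 10 [01010]: ((0 AND 1) IMPLIES ((1 IMPLIES 0) XOR (1 AND NOT 1))) -> 1
  row 11 [01011]: ((0 AND 1) IMPLIES ((1 IMPLIES 0) XOR (1 AND NOT 1))) -> 1
  row 12 [01100]: ((0 AND 0) IMPLIES ((1 IMPLIES 0) XOR (0 AND NOT 0))) -> 1
  row 13 [01101]: ((0 AND 0) IMPLIES ((1 IMPLIES 0) XOR (0 AND NOT 0))) -> 1
  row 14 [01110]: ((0 AND 1) IMPLIES ((1 IMPLIES 0) XOR (1 AND NOT 1))) -> 1
  row 15 [01111]: ((0 AND 1) IMPLIES ((1 IMPLIES 0) XOR (1 AND NOT 1))) -> 1
  row 16 [10000]: ((1 AND 0) IMPLIES ((0 IMPLIES 1) XOR (0 AND NOT 0))) -> 1
  row 17 [10001]: ((1 AND 0) IMPLIES ((0 IMPLIES 1) XOR (0 AND NOT 0))) -> 1
  row 18 [10010]: ((1 AND 1) IMPLIES ((0 IMPLIES 1) XOR (1 AND NOT 1))) -> 1
  row 19 [10011]: ((1 AND 1) IMPLIES ((0 IMPLIES 1) XOR (1 AND NOT 1))) -> 1
  row 20 [10100]: ((1 AND 0) IMPLIES ((0 IMPLIES 1) XOR (0 AND NOT 0))) -> 1
  row 21 [10101]: ((1 AND 0) IMPLIES ((0 IMPLIES 1) XOR (0 AND NOT 0))) -> 1
  row 22 [10110]: ((1 AND 1) IMPLIES ((0 IMPLIES 1) XOR (1 AND NOT 1))) -> 1
  row 23 [10111]: ((1 AND 1) IMPLIES ((0 IMPLIES 1) XOR (1 AND NOT 1))) -> 1
  row 24 [11000]: ((1 AND 0) IMPLIES ((1 IMPLIES 1) XOR (0 AND NOT 0))) -> 1
  row 25 [11001]: ((1 AND 0) IMPLIES ((1 IMPLIES 1) XOR (0 AND NOT 0))) -> 1
  row 26 [11010]: ((1 AND 1) IMPLIES ((1 IMPLIES 1) XOR (1 AND NOT 1))) -> 1
  row 27 [11011]: ((1 AND 1) IMPLIES ((1 IMPLIES 1) XOR (1 AND NOT 1))) -> 1
  row 28 [11100]: ((1 AND 0) IMPLIES ((1 IMPLIES 1) XOR (0 AND NOT 0))) -> 1
  row 29 [11101]: ((1 AND 0) IMPLIES ((1 IMPLIES 1) XOR (0 AND NOT 0))) -> 1
  row 30 [11110]: ((1 AND 1) IMPLIES ((1 IMPLIES 1) XOR (1 AND NOT 1))) -> 1
  row 31 [11111]: ((1 AND 1) IMPLIES ((1 IMPLIES 1) XOR (1 AND NOT 1))) -> 1
Full result column, 4 rows per line (a,b,c fixed per line; d,e runs 00..11 left to right):
  rows 0-3 [a,b,c=000]: 1111  = hex F
  rows 4-7 [a,b,c=001]: 1111  = hex F
  rows 8-11 [a,b,c=010]: 1111  = hex F
  rows 12-15 [a,b,c=011]: 1111  = hex F
  rows 16-19 [a,b,c=100]: 1111  = hex F
  rows 20-23 [a,b,c=101]: 1111  = hex F
  rows 24-27 [a,b,c=110]: 1111  = hex F
  rows 28-31 [a,b,c=111]: 1111  = hex F
Output column (row 0 .. row 31) = 11111111111111111111111111111111
Output column grouped in 4s = 1111 1111 1111 1111 1111 1111 1111 1111 = 0xFFFFFFFF
Convert to decimal digit by digit (value = value*16 + digit):
  F -> 15
  15*16 + 15 (F) = 255
  255*16 + 15 (F) = 4095
  4095*16 + 15 (F) = 65535
  65535*16 + 15 (F) = 1048575
  1048575*16 + 15 (F) = 16777215
  16777215*16 + 15 (F) = 268435455
  268435455*16 + 15 (F) = 4294967295
Decimal = 4294967295

4294967295
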